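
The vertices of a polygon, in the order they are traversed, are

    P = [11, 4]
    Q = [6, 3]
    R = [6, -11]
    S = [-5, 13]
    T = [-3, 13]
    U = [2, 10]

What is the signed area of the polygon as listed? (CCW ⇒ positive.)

-118

Apply the shoelace (surveyor's) formula: 2A = Σ (x_i·y_{i+1} − x_{i+1}·y_i), indices taken mod 6.
Σ = (9) + (-84) + (23) + (-26) + (-56) + (-102) = -236
Signed area = Σ/2 = -118 (negative ⇒ clockwise traversal).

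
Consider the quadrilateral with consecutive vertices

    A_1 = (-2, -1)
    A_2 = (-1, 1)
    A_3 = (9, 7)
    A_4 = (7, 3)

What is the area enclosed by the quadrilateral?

Cross-terms: -3, -16, -22, -1  ⇒  Σ = -42
Area = |Σ|/2 = 21.

21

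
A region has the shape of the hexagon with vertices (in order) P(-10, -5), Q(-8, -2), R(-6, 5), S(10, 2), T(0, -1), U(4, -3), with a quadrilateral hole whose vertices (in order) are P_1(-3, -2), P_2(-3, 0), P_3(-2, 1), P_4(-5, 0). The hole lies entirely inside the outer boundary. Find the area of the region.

92

Outer boundary:
Apply Gauss's area formula: 2A = Σ (x_i·y_{i+1} − x_{i+1}·y_i), indices taken mod 6.
Cross-terms: -20, -52, -62, -10, 4, -50  ⇒  Σ = -190
Area = |Σ|/2 = 95.
Hole:
Apply Gauss's area formula: 2A = Σ (x_i·y_{i+1} − x_{i+1}·y_i), indices taken mod 4.
Σ = (-6) + (-3) + (5) + (10) = 6
Area = |Σ|/2 = 3.
Net area = 95 − 3 = 92.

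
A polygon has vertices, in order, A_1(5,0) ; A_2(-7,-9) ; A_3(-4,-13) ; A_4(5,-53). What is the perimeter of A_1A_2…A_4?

|A_1A_2| = √((-12)² + (-9)²) = √225 = 15
|A_2A_3| = √((3)² + (-4)²) = √25 = 5
|A_3A_4| = √((9)² + (-40)²) = √1681 = 41
|A_4A_1| = √((0)² + (53)²) = √2809 = 53
Perimeter = 15 + 5 + 41 + 53 = 114.

114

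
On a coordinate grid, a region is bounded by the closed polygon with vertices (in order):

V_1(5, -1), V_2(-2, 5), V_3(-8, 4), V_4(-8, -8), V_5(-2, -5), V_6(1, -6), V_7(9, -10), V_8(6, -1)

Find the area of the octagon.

Apply the shoelace formula: 2A = Σ (x_i·y_{i+1} − x_{i+1}·y_i), indices taken mod 8.
Cross-terms: 23, 32, 96, 24, 17, 44, 51, -1  ⇒  Σ = 286
Area = |Σ|/2 = 143.

143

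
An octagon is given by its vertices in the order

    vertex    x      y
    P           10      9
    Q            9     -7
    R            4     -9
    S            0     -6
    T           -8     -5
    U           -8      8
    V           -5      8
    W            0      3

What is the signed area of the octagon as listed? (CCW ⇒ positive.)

-224.5

Σ = (-151) + (-53) + (-24) + (-48) + (-104) + (-24) + (-15) + (-30) = -449
Signed area = Σ/2 = -224.5 (negative ⇒ clockwise traversal).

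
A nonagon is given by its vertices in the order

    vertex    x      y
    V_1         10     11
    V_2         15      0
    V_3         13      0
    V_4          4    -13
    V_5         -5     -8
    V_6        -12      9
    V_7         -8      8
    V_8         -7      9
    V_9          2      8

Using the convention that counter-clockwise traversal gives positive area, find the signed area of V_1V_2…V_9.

Apply the surveyor's formula: 2A = Σ (x_i·y_{i+1} − x_{i+1}·y_i), indices taken mod 9.
V_1→V_2: (10)(0) − (15)(11) = -165
V_2→V_3: (15)(0) − (13)(0) = 0
V_3→V_4: (13)(-13) − (4)(0) = -169
V_4→V_5: (4)(-8) − (-5)(-13) = -97
V_5→V_6: (-5)(9) − (-12)(-8) = -141
V_6→V_7: (-12)(8) − (-8)(9) = -24
V_7→V_8: (-8)(9) − (-7)(8) = -16
V_8→V_9: (-7)(8) − (2)(9) = -74
V_9→V_1: (2)(11) − (10)(8) = -58
Σ = -744
Signed area = Σ/2 = -372 (negative ⇒ clockwise traversal).

-372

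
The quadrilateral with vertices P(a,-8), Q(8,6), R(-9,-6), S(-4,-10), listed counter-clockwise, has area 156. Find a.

9

The doubled signed area Σ (x_i y_{i+1} − x_{i+1} y_i) is linear in a.
With a=0 it equals 168; the coefficient of a is 16 (from the two edges through P).
So 16·a + 168 = 2·156 = 312 ⇒ a = 9.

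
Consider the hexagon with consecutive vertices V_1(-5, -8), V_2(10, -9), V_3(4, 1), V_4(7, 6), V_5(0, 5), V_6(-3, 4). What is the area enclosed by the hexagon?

Apply the shoelace (surveyor's) formula: 2A = Σ (x_i·y_{i+1} − x_{i+1}·y_i), indices taken mod 6.
Σ = (125) + (46) + (17) + (35) + (15) + (44) = 282
Area = |Σ|/2 = 141.

141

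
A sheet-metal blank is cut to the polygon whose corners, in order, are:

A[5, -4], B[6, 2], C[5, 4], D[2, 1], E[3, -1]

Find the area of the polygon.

Cross-terms: 34, 14, -3, -5, -7  ⇒  Σ = 33
Area = |Σ|/2 = 16.5.

16.5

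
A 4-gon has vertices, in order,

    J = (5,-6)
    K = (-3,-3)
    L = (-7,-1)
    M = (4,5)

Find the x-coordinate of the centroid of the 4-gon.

78/131

Apply the shoelace (surveyor's) formula. First the cross-terms c_i = x_i·y_{i+1} − x_{i+1}·y_i:
  -33, -18, -31, -49  ⇒  2A = -131, A = -65.5.
Then Σ (x_i + x_{i+1})·c_i = -234, so x̄ = -234 / (6·(-65.5)) = 78/131.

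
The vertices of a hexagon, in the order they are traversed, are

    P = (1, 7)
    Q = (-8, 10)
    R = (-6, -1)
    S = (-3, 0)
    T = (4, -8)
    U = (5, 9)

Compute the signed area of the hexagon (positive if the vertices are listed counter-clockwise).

Apply Gauss's area formula: 2A = Σ (x_i·y_{i+1} − x_{i+1}·y_i), indices taken mod 6.
Cross-terms: 66, 68, -3, 24, 76, 26  ⇒  Σ = 257
Signed area = Σ/2 = 128.5 (positive ⇒ counter-clockwise traversal).

128.5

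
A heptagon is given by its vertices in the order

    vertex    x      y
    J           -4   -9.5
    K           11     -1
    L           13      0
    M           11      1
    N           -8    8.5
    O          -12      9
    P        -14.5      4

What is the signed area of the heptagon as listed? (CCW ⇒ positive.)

251.125

Apply Gauss's area formula: 2A = Σ (x_i·y_{i+1} − x_{i+1}·y_i), indices taken mod 7.
Cross-terms: 108.5, 13, 13, 101.5, 30, 82.5, 153.75  ⇒  Σ = 502.25
Signed area = Σ/2 = 251.125 (positive ⇒ counter-clockwise traversal).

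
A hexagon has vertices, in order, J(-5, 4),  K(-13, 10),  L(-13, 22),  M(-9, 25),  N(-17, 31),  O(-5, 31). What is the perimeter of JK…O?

|JK| = √((-8)² + (6)²) = √100 = 10
|KL| = √((0)² + (12)²) = √144 = 12
|LM| = √((4)² + (3)²) = √25 = 5
|MN| = √((-8)² + (6)²) = √100 = 10
|NO| = √((12)² + (0)²) = √144 = 12
|OJ| = √((0)² + (-27)²) = √729 = 27
Perimeter = 10 + 12 + 5 + 10 + 12 + 27 = 76.

76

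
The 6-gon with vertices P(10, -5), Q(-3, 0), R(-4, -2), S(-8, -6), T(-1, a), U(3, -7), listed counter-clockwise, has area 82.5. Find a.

-10

Write out the shoelace sum; only the two edges meeting at T involve a:
2·Area = [((-8)·a − (-1)·(-6)) + ((-1)·(-7) − 3·a)] + 54
       = -11·a + 55 = 165
⇒ a = -10.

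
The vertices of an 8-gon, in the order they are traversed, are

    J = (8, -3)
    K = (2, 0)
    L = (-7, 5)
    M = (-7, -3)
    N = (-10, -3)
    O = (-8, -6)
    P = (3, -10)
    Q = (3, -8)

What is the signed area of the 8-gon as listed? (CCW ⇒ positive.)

129

Apply Gauss's area formula: 2A = Σ (x_i·y_{i+1} − x_{i+1}·y_i), indices taken mod 8.
Σ = (6) + (10) + (56) + (-9) + (36) + (98) + (6) + (55) = 258
Signed area = Σ/2 = 129 (positive ⇒ counter-clockwise traversal).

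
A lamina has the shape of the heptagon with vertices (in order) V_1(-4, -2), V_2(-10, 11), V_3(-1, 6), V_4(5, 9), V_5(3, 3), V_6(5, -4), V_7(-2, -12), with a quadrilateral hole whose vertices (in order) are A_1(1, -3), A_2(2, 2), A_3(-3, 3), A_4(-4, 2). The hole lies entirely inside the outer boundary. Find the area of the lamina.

133.5

Outer boundary:
Σ = (-64) + (-49) + (-39) + (-12) + (-27) + (-68) + (-44) = -303
Area = |Σ|/2 = 151.5.
Hole:
Apply the shoelace formula: 2A = Σ (x_i·y_{i+1} − x_{i+1}·y_i), indices taken mod 4.
Cross-terms: 8, 12, 6, 10  ⇒  Σ = 36
Area = |Σ|/2 = 18.
Net area = 151.5 − 18 = 133.5.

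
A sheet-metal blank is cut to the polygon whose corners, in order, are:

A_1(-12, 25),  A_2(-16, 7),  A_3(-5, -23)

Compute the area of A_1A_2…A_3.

Σ = (316) + (403) + (-401) = 318
Area = |Σ|/2 = 159.

159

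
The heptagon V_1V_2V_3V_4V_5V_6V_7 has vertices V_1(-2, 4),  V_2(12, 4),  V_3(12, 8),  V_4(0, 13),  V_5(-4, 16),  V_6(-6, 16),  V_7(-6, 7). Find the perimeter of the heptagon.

52

|V_1V_2| = √((14)² + (0)²) = √196 = 14
|V_2V_3| = √((0)² + (4)²) = √16 = 4
|V_3V_4| = √((-12)² + (5)²) = √169 = 13
|V_4V_5| = √((-4)² + (3)²) = √25 = 5
|V_5V_6| = √((-2)² + (0)²) = √4 = 2
|V_6V_7| = √((0)² + (-9)²) = √81 = 9
|V_7V_1| = √((4)² + (-3)²) = √25 = 5
Perimeter = 14 + 4 + 13 + 5 + 2 + 9 + 5 = 52.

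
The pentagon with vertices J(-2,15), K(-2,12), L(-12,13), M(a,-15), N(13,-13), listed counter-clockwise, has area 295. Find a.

3

The doubled signed area Σ (x_i y_{i+1} − x_{i+1} y_i) is linear in a.
With a=0 it equals 668; the coefficient of a is -26 (from the two edges through M).
So -26·a + 668 = 2·295 = 590 ⇒ a = 3.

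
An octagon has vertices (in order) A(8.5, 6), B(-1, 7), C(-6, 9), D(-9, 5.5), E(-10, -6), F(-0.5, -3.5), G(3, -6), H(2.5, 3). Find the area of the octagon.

Apply the shoelace formula: 2A = Σ (x_i·y_{i+1} − x_{i+1}·y_i), indices taken mod 8.
Cross-terms: 65.5, 33, 48, 109, 32, 13.5, 24, -10.5  ⇒  Σ = 314.5
Area = |Σ|/2 = 157.25.

157.25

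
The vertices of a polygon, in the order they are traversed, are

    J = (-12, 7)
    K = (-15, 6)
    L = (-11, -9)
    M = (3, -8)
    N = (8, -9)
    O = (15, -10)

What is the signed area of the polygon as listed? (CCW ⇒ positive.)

213

Σ = (33) + (201) + (115) + (37) + (55) + (-15) = 426
Signed area = Σ/2 = 213 (positive ⇒ counter-clockwise traversal).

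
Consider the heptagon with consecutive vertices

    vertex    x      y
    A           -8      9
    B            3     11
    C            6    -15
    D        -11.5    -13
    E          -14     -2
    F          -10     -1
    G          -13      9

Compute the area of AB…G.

Apply the surveyor's formula: 2A = Σ (x_i·y_{i+1} − x_{i+1}·y_i), indices taken mod 7.
A→B: (-8)(11) − (3)(9) = -115
B→C: (3)(-15) − (6)(11) = -111
C→D: (6)(-13) − (-11.5)(-15) = -250.5
D→E: (-11.5)(-2) − (-14)(-13) = -159
E→F: (-14)(-1) − (-10)(-2) = -6
F→G: (-10)(9) − (-13)(-1) = -103
G→A: (-13)(9) − (-8)(9) = -45
Σ = -789.5
Area = |Σ|/2 = 394.75.

394.75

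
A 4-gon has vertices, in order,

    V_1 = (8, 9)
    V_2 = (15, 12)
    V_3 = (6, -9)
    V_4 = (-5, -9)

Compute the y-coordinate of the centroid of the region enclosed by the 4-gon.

Apply the surveyor's formula. First the cross-terms c_i = x_i·y_{i+1} − x_{i+1}·y_i:
  -39, -207, -99, 27  ⇒  2A = -318, A = -159.
Then Σ (y_i + y_{i+1})·c_i = 342, so ȳ = 342 / (6·(-159)) = -19/53.

-19/53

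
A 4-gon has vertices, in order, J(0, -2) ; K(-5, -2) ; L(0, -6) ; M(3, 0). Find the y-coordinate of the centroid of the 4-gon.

Apply Gauss's area formula. First the cross-terms c_i = x_i·y_{i+1} − x_{i+1}·y_i:
  -10, 30, 18, -6  ⇒  2A = 32, A = 16.
Then Σ (y_i + y_{i+1})·c_i = -296, so ȳ = -296 / (6·16) = -37/12.

-37/12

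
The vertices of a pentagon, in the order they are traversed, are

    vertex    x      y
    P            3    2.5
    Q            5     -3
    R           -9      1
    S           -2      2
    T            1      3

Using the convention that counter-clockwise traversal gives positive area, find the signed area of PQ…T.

Apply the surveyor's formula: 2A = Σ (x_i·y_{i+1} − x_{i+1}·y_i), indices taken mod 5.
Σ = (-21.5) + (-22) + (-16) + (-8) + (-6.5) = -74
Signed area = Σ/2 = -37 (negative ⇒ clockwise traversal).

-37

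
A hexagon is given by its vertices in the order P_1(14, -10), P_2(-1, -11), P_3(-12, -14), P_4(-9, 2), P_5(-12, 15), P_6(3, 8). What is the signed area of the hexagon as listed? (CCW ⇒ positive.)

-413

Apply Gauss's area formula: 2A = Σ (x_i·y_{i+1} − x_{i+1}·y_i), indices taken mod 6.
P_1→P_2: (14)(-11) − (-1)(-10) = -164
P_2→P_3: (-1)(-14) − (-12)(-11) = -118
P_3→P_4: (-12)(2) − (-9)(-14) = -150
P_4→P_5: (-9)(15) − (-12)(2) = -111
P_5→P_6: (-12)(8) − (3)(15) = -141
P_6→P_1: (3)(-10) − (14)(8) = -142
Σ = -826
Signed area = Σ/2 = -413 (negative ⇒ clockwise traversal).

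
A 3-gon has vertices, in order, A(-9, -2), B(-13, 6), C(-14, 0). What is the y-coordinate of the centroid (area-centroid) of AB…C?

4/3

Apply Gauss's area formula. First the cross-terms c_i = x_i·y_{i+1} − x_{i+1}·y_i:
  -80, 84, 28  ⇒  2A = 32, A = 16.
Then Σ (y_i + y_{i+1})·c_i = 128, so ȳ = 128 / (6·16) = 4/3.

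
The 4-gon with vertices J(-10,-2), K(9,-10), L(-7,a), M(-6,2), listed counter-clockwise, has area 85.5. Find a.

7

The doubled signed area Σ (x_i y_{i+1} − x_{i+1} y_i) is linear in a.
With a=0 it equals 66; the coefficient of a is 15 (from the two edges through L).
So 15·a + 66 = 2·85.5 = 171 ⇒ a = 7.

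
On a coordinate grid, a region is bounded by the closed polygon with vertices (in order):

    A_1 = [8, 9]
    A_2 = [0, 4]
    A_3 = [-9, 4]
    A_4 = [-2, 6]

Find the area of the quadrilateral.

Σ = (32) + (36) + (-46) + (-66) = -44
Area = |Σ|/2 = 22.

22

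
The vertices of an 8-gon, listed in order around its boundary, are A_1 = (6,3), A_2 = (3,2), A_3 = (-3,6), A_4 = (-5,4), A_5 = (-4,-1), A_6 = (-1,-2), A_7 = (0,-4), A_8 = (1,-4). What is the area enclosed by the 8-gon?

54

Σ = (3) + (24) + (18) + (21) + (7) + (4) + (4) + (27) = 108
Area = |Σ|/2 = 54.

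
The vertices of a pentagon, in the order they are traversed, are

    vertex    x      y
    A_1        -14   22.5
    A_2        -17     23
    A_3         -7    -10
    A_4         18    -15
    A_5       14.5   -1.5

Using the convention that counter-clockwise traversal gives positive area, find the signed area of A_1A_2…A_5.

586.125

Apply the surveyor's formula: 2A = Σ (x_i·y_{i+1} − x_{i+1}·y_i), indices taken mod 5.
Cross-terms: 60.5, 331, 285, 190.5, 305.25  ⇒  Σ = 1172.25
Signed area = Σ/2 = 586.125 (positive ⇒ counter-clockwise traversal).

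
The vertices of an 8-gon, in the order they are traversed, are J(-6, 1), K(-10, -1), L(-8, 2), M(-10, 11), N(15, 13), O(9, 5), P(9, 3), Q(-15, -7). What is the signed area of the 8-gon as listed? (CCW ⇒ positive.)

-255

J→K: (-6)(-1) − (-10)(1) = 16
K→L: (-10)(2) − (-8)(-1) = -28
L→M: (-8)(11) − (-10)(2) = -68
M→N: (-10)(13) − (15)(11) = -295
N→O: (15)(5) − (9)(13) = -42
O→P: (9)(3) − (9)(5) = -18
P→Q: (9)(-7) − (-15)(3) = -18
Q→J: (-15)(1) − (-6)(-7) = -57
Σ = -510
Signed area = Σ/2 = -255 (negative ⇒ clockwise traversal).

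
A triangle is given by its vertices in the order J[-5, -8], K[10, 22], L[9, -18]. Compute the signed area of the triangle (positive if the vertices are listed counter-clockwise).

Apply Gauss's area formula: 2A = Σ (x_i·y_{i+1} − x_{i+1}·y_i), indices taken mod 3.
Σ = (-30) + (-378) + (-162) = -570
Signed area = Σ/2 = -285 (negative ⇒ clockwise traversal).

-285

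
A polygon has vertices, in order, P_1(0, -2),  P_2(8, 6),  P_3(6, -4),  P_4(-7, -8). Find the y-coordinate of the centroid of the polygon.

-350/171

Apply Gauss's area formula. First the cross-terms c_i = x_i·y_{i+1} − x_{i+1}·y_i:
  16, -68, -76, 14  ⇒  2A = -114, A = -57.
Then Σ (y_i + y_{i+1})·c_i = 700, so ȳ = 700 / (6·(-57)) = -350/171.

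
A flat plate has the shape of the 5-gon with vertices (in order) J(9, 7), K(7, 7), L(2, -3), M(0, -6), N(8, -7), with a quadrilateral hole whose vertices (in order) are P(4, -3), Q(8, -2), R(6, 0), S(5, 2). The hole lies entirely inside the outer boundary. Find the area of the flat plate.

58.5

Outer boundary:
Apply Gauss's area formula: 2A = Σ (x_i·y_{i+1} − x_{i+1}·y_i), indices taken mod 5.
Σ = (14) + (-35) + (-12) + (48) + (119) = 134
Area = |Σ|/2 = 67.
Hole:
Cross-terms: 16, 12, 12, -23  ⇒  Σ = 17
Area = |Σ|/2 = 8.5.
Net area = 67 − 8.5 = 58.5.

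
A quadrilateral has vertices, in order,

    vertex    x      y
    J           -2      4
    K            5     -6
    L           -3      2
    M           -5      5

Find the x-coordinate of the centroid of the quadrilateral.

Apply the shoelace (surveyor's) formula. First the cross-terms c_i = x_i·y_{i+1} − x_{i+1}·y_i:
  -8, -8, -5, -10  ⇒  2A = -31, A = -15.5.
Then Σ (x_i + x_{i+1})·c_i = 70, so x̄ = 70 / (6·(-15.5)) = -70/93.

-70/93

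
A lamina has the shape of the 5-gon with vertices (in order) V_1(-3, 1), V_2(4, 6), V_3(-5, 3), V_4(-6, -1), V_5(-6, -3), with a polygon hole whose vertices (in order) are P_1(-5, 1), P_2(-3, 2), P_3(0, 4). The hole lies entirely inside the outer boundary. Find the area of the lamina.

19.5

Outer boundary:
Cross-terms: -22, 42, 23, 12, -15  ⇒  Σ = 40
Area = |Σ|/2 = 20.
Hole:
Apply Gauss's area formula: 2A = Σ (x_i·y_{i+1} − x_{i+1}·y_i), indices taken mod 3.
Σ = (-7) + (-12) + (20) = 1
Area = |Σ|/2 = 0.5.
Net area = 20 − 0.5 = 19.5.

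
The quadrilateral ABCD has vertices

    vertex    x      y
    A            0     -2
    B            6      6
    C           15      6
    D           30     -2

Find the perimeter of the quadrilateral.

66

|AB| = √((6)² + (8)²) = √100 = 10
|BC| = √((9)² + (0)²) = √81 = 9
|CD| = √((15)² + (-8)²) = √289 = 17
|DA| = √((-30)² + (0)²) = √900 = 30
Perimeter = 10 + 9 + 17 + 30 = 66.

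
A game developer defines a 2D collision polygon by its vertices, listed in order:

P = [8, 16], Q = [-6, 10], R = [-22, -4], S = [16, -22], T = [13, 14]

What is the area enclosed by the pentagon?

Σ = (176) + (244) + (548) + (510) + (96) = 1574
Area = |Σ|/2 = 787.

787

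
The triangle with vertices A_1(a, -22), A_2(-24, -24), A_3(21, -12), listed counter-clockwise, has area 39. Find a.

Write out the shoelace sum; only the two edges meeting at A_1 involve a:
2·Area = [(21·(-22) − a·(-12)) + (a·(-24) − (-24)·(-22))] + 792
       = -12·a + -198 = 78
⇒ a = -23.

-23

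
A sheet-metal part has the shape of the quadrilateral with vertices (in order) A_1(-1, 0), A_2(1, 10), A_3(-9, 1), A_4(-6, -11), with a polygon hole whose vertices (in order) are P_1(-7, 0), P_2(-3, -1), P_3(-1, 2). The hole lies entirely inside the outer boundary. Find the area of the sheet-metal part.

Outer boundary:
Σ = (-10) + (91) + (105) + (-11) = 175
Area = |Σ|/2 = 87.5.
Hole:
P_1→P_2: (-7)(-1) − (-3)(0) = 7
P_2→P_3: (-3)(2) − (-1)(-1) = -7
P_3→P_1: (-1)(0) − (-7)(2) = 14
Σ = 14
Area = |Σ|/2 = 7.
Net area = 87.5 − 7 = 80.5.

80.5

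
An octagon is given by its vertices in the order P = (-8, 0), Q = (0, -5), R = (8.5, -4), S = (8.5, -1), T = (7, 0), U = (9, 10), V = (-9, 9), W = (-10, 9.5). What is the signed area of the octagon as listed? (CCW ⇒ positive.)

Apply the surveyor's formula: 2A = Σ (x_i·y_{i+1} − x_{i+1}·y_i), indices taken mod 8.
P→Q: (-8)(-5) − (0)(0) = 40
Q→R: (0)(-4) − (8.5)(-5) = 42.5
R→S: (8.5)(-1) − (8.5)(-4) = 25.5
S→T: (8.5)(0) − (7)(-1) = 7
T→U: (7)(10) − (9)(0) = 70
U→V: (9)(9) − (-9)(10) = 171
V→W: (-9)(9.5) − (-10)(9) = 4.5
W→P: (-10)(0) − (-8)(9.5) = 76
Σ = 436.5
Signed area = Σ/2 = 218.25 (positive ⇒ counter-clockwise traversal).

218.25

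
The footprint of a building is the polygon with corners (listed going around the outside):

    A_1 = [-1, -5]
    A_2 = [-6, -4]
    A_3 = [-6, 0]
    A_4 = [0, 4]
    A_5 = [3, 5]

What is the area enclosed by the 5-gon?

Σ = (-26) + (-24) + (-24) + (-12) + (-10) = -96
Area = |Σ|/2 = 48.

48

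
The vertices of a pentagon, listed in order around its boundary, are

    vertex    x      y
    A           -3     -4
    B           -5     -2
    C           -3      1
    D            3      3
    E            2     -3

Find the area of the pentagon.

34.5

Σ = (-14) + (-11) + (-12) + (-15) + (-17) = -69
Area = |Σ|/2 = 34.5.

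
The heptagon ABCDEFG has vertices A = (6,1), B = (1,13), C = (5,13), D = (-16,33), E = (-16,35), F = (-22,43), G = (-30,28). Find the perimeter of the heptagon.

|AB| = √((-5)² + (12)²) = √169 = 13
|BC| = √((4)² + (0)²) = √16 = 4
|CD| = √((-21)² + (20)²) = √841 = 29
|DE| = √((0)² + (2)²) = √4 = 2
|EF| = √((-6)² + (8)²) = √100 = 10
|FG| = √((-8)² + (-15)²) = √289 = 17
|GA| = √((36)² + (-27)²) = √2025 = 45
Perimeter = 13 + 4 + 29 + 2 + 10 + 17 + 45 = 120.

120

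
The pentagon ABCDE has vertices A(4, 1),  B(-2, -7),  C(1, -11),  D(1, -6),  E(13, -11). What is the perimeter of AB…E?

48

|AB| = √((-6)² + (-8)²) = √100 = 10
|BC| = √((3)² + (-4)²) = √25 = 5
|CD| = √((0)² + (5)²) = √25 = 5
|DE| = √((12)² + (-5)²) = √169 = 13
|EA| = √((-9)² + (12)²) = √225 = 15
Perimeter = 10 + 5 + 5 + 13 + 15 = 48.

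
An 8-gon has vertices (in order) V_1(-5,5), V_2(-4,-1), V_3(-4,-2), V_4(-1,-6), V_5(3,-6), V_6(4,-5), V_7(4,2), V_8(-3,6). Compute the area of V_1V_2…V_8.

Apply Gauss's area formula: 2A = Σ (x_i·y_{i+1} − x_{i+1}·y_i), indices taken mod 8.
Cross-terms: 25, 4, 22, 24, 9, 28, 30, 15  ⇒  Σ = 157
Area = |Σ|/2 = 78.5.

78.5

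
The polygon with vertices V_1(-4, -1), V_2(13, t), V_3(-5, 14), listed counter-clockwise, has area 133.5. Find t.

The doubled signed area Σ (x_i y_{i+1} − x_{i+1} y_i) is linear in t.
With t=0 it equals 256; the coefficient of t is 1 (from the two edges through V_2).
So 1·t + 256 = 2·133.5 = 267 ⇒ t = 11.

11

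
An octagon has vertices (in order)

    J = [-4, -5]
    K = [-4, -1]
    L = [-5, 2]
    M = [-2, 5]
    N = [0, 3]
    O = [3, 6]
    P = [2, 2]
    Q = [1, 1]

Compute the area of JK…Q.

Σ = (-16) + (-13) + (-21) + (-6) + (-9) + (-6) + (0) + (-1) = -72
Area = |Σ|/2 = 36.

36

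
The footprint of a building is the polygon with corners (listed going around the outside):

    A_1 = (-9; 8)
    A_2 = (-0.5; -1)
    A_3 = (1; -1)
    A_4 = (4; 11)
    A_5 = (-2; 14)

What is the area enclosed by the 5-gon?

A_1→A_2: (-9)(-1) − (-0.5)(8) = 13
A_2→A_3: (-0.5)(-1) − (1)(-1) = 1.5
A_3→A_4: (1)(11) − (4)(-1) = 15
A_4→A_5: (4)(14) − (-2)(11) = 78
A_5→A_1: (-2)(8) − (-9)(14) = 110
Σ = 217.5
Area = |Σ|/2 = 108.75.

108.75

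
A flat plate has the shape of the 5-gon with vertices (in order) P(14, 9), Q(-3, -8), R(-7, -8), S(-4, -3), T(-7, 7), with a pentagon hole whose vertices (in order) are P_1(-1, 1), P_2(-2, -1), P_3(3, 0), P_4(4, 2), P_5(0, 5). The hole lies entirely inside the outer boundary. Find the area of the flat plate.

Outer boundary:
P→Q: (14)(-8) − (-3)(9) = -85
Q→R: (-3)(-8) − (-7)(-8) = -32
R→S: (-7)(-3) − (-4)(-8) = -11
S→T: (-4)(7) − (-7)(-3) = -49
T→P: (-7)(9) − (14)(7) = -161
Σ = -338
Area = |Σ|/2 = 169.
Hole:
Apply Gauss's area formula: 2A = Σ (x_i·y_{i+1} − x_{i+1}·y_i), indices taken mod 5.
Cross-terms: 3, 3, 6, 20, 5  ⇒  Σ = 37
Area = |Σ|/2 = 18.5.
Net area = 169 − 18.5 = 150.5.

150.5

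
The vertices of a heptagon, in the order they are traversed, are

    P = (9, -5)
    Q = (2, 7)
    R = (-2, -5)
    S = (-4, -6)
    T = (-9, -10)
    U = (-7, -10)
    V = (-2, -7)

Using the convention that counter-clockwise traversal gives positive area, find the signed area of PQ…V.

Cross-terms: 73, 4, -8, -14, 20, 29, 73  ⇒  Σ = 177
Signed area = Σ/2 = 88.5 (positive ⇒ counter-clockwise traversal).

88.5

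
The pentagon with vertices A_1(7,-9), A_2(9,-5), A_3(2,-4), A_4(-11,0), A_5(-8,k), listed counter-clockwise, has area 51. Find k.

-3

Write out the shoelace sum; only the two edges meeting at A_5 involve k:
2·Area = [((-11)·k − (-8)·0) + ((-8)·(-9) − 7·k)] + -24
       = -18·k + 48 = 102
⇒ k = -3.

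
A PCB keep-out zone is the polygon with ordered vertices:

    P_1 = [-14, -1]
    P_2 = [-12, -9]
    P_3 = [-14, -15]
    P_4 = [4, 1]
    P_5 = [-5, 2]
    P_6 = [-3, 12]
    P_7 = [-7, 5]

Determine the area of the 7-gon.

Apply Gauss's area formula: 2A = Σ (x_i·y_{i+1} − x_{i+1}·y_i), indices taken mod 7.
Σ = (114) + (54) + (46) + (13) + (-54) + (69) + (77) = 319
Area = |Σ|/2 = 159.5.

159.5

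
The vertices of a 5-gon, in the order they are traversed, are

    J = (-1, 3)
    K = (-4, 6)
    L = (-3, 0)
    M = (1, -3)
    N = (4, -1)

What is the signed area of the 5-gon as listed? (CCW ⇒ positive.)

27.5

Σ = (6) + (18) + (9) + (11) + (11) = 55
Signed area = Σ/2 = 27.5 (positive ⇒ counter-clockwise traversal).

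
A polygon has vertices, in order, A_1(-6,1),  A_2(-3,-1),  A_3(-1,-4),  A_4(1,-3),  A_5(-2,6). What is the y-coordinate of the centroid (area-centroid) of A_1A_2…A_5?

Apply the shoelace (surveyor's) formula. First the cross-terms c_i = x_i·y_{i+1} − x_{i+1}·y_i:
  9, 11, 7, 0, 34  ⇒  2A = 61, A = 30.5.
Then Σ (y_i + y_{i+1})·c_i = 134, so ȳ = 134 / (6·30.5) = 134/183.

134/183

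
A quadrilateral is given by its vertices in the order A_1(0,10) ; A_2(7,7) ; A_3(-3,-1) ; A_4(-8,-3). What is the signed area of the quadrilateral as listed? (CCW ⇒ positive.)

-67.5

Apply the shoelace (surveyor's) formula: 2A = Σ (x_i·y_{i+1} − x_{i+1}·y_i), indices taken mod 4.
Σ = (-70) + (14) + (1) + (-80) = -135
Signed area = Σ/2 = -67.5 (negative ⇒ clockwise traversal).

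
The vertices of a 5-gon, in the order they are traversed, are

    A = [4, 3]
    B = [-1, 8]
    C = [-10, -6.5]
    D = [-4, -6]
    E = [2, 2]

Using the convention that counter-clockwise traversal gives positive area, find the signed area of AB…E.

Apply the shoelace formula: 2A = Σ (x_i·y_{i+1} − x_{i+1}·y_i), indices taken mod 5.
Σ = (35) + (86.5) + (34) + (4) + (-2) = 157.5
Signed area = Σ/2 = 78.75 (positive ⇒ counter-clockwise traversal).

78.75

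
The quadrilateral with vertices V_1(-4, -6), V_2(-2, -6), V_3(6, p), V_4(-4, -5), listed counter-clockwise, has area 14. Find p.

3

Write out the shoelace sum; only the two edges meeting at V_3 involve p:
2·Area = [((-2)·p − 6·(-6)) + (6·(-5) − (-4)·p)] + 16
       = 2·p + 22 = 28
⇒ p = 3.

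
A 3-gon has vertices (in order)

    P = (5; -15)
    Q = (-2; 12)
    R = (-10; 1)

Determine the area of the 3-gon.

146.5

Apply the shoelace formula: 2A = Σ (x_i·y_{i+1} − x_{i+1}·y_i), indices taken mod 3.
Σ = (30) + (118) + (145) = 293
Area = |Σ|/2 = 146.5.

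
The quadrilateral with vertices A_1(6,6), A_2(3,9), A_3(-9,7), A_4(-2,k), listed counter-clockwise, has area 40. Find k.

The doubled signed area Σ (x_i y_{i+1} − x_{i+1} y_i) is linear in k.
With k=0 it equals 140; the coefficient of k is -15 (from the two edges through A_4).
So -15·k + 140 = 2·40 = 80 ⇒ k = 4.

4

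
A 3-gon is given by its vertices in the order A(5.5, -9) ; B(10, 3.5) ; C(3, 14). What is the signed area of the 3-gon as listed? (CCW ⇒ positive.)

67.375

A→B: (5.5)(3.5) − (10)(-9) = 109.25
B→C: (10)(14) − (3)(3.5) = 129.5
C→A: (3)(-9) − (5.5)(14) = -104
Σ = 134.75
Signed area = Σ/2 = 67.375 (positive ⇒ counter-clockwise traversal).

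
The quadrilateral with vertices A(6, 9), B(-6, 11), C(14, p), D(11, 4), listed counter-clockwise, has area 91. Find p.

The doubled signed area Σ (x_i y_{i+1} − x_{i+1} y_i) is linear in p.
With p=0 it equals 97; the coefficient of p is -17 (from the two edges through C).
So -17·p + 97 = 2·91 = 182 ⇒ p = -5.

-5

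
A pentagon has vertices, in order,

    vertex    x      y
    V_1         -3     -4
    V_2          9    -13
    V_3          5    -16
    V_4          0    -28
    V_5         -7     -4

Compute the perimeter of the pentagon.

62

|V_1V_2| = √((12)² + (-9)²) = √225 = 15
|V_2V_3| = √((-4)² + (-3)²) = √25 = 5
|V_3V_4| = √((-5)² + (-12)²) = √169 = 13
|V_4V_5| = √((-7)² + (24)²) = √625 = 25
|V_5V_1| = √((4)² + (0)²) = √16 = 4
Perimeter = 15 + 5 + 13 + 25 + 4 = 62.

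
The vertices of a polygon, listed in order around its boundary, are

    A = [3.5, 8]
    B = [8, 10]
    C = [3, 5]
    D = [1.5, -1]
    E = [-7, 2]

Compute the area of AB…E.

48.25

Apply the shoelace formula: 2A = Σ (x_i·y_{i+1} − x_{i+1}·y_i), indices taken mod 5.
Σ = (-29) + (10) + (-10.5) + (-4) + (-63) = -96.5
Area = |Σ|/2 = 48.25.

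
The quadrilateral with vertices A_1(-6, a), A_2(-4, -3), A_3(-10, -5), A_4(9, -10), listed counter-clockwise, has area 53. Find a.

1

The doubled signed area Σ (x_i y_{i+1} − x_{i+1} y_i) is linear in a.
With a=0 it equals 93; the coefficient of a is 13 (from the two edges through A_1).
So 13·a + 93 = 2·53 = 106 ⇒ a = 1.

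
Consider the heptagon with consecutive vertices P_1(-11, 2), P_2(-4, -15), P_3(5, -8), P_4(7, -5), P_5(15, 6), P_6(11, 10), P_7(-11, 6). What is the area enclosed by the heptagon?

366

P_1→P_2: (-11)(-15) − (-4)(2) = 173
P_2→P_3: (-4)(-8) − (5)(-15) = 107
P_3→P_4: (5)(-5) − (7)(-8) = 31
P_4→P_5: (7)(6) − (15)(-5) = 117
P_5→P_6: (15)(10) − (11)(6) = 84
P_6→P_7: (11)(6) − (-11)(10) = 176
P_7→P_1: (-11)(2) − (-11)(6) = 44
Σ = 732
Area = |Σ|/2 = 366.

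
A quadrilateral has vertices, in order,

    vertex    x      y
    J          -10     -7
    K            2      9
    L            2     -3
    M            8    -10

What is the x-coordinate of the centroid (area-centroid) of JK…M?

Apply the shoelace formula. First the cross-terms c_i = x_i·y_{i+1} − x_{i+1}·y_i:
  -76, -24, 4, -156  ⇒  2A = -252, A = -126.
Then Σ (x_i + x_{i+1})·c_i = 864, so x̄ = 864 / (6·(-126)) = -8/7.

-8/7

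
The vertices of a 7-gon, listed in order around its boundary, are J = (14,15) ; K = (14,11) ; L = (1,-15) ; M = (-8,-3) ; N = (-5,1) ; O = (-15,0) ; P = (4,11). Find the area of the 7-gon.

Apply the shoelace (surveyor's) formula: 2A = Σ (x_i·y_{i+1} − x_{i+1}·y_i), indices taken mod 7.
Cross-terms: -56, -221, -123, -23, 15, -165, -94  ⇒  Σ = -667
Area = |Σ|/2 = 333.5.

333.5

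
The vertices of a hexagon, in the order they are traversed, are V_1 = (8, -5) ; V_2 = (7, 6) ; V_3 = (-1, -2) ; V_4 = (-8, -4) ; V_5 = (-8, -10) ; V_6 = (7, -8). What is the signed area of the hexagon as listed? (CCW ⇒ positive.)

V_1→V_2: (8)(6) − (7)(-5) = 83
V_2→V_3: (7)(-2) − (-1)(6) = -8
V_3→V_4: (-1)(-4) − (-8)(-2) = -12
V_4→V_5: (-8)(-10) − (-8)(-4) = 48
V_5→V_6: (-8)(-8) − (7)(-10) = 134
V_6→V_1: (7)(-5) − (8)(-8) = 29
Σ = 274
Signed area = Σ/2 = 137 (positive ⇒ counter-clockwise traversal).

137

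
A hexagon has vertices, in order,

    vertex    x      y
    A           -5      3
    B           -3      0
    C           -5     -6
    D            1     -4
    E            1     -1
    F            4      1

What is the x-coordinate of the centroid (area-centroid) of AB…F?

Apply the shoelace formula. First the cross-terms c_i = x_i·y_{i+1} − x_{i+1}·y_i:
  9, 18, 26, 3, 5, 17  ⇒  2A = 78, A = 39.
Then Σ (x_i + x_{i+1})·c_i = -306, so x̄ = -306 / (6·39) = -17/13.

-17/13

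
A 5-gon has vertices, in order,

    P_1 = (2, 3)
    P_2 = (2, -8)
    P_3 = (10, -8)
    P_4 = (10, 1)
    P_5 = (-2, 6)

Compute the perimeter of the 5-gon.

|P_1P_2| = √((0)² + (-11)²) = √121 = 11
|P_2P_3| = √((8)² + (0)²) = √64 = 8
|P_3P_4| = √((0)² + (9)²) = √81 = 9
|P_4P_5| = √((-12)² + (5)²) = √169 = 13
|P_5P_1| = √((4)² + (-3)²) = √25 = 5
Perimeter = 11 + 8 + 9 + 13 + 5 = 46.

46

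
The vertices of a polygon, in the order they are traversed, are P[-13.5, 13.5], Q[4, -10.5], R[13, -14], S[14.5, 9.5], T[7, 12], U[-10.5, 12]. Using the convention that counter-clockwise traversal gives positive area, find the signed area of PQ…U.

Apply the shoelace formula: 2A = Σ (x_i·y_{i+1} − x_{i+1}·y_i), indices taken mod 6.
Cross-terms: 87.75, 80.5, 326.5, 107.5, 210, 20.25  ⇒  Σ = 832.5
Signed area = Σ/2 = 416.25 (positive ⇒ counter-clockwise traversal).

416.25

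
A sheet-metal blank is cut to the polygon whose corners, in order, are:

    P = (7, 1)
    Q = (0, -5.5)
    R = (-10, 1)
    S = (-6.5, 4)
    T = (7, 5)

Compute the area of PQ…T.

Cross-terms: -38.5, -55, -33.5, -60.5, -28  ⇒  Σ = -215.5
Area = |Σ|/2 = 107.75.

107.75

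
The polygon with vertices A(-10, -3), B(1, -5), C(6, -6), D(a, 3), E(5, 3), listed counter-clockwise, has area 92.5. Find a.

10

Write out the shoelace sum; only the two edges meeting at D involve a:
2·Area = [(6·3 − a·(-6)) + (a·3 − 5·3)] + 92
       = 9·a + 95 = 185
⇒ a = 10.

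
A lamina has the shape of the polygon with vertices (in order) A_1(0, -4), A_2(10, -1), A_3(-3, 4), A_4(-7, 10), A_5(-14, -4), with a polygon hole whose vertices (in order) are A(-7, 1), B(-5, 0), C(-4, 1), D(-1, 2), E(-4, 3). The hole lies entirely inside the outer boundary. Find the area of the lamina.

Outer boundary:
Apply the shoelace formula: 2A = Σ (x_i·y_{i+1} − x_{i+1}·y_i), indices taken mod 5.
Σ = (40) + (37) + (-2) + (168) + (56) = 299
Area = |Σ|/2 = 149.5.
Hole:
A→B: (-7)(0) − (-5)(1) = 5
B→C: (-5)(1) − (-4)(0) = -5
C→D: (-4)(2) − (-1)(1) = -7
D→E: (-1)(3) − (-4)(2) = 5
E→A: (-4)(1) − (-7)(3) = 17
Σ = 15
Area = |Σ|/2 = 7.5.
Net area = 149.5 − 7.5 = 142.

142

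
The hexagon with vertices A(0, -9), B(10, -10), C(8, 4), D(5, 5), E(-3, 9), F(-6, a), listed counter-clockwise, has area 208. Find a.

The doubled signed area Σ (x_i y_{i+1} − x_{i+1} y_i) is linear in a.
With a=0 it equals 398; the coefficient of a is -3 (from the two edges through F).
So -3·a + 398 = 2·208 = 416 ⇒ a = -6.

-6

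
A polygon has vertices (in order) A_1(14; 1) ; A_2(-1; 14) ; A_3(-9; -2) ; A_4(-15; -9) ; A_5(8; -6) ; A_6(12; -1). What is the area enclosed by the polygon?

A_1→A_2: (14)(14) − (-1)(1) = 197
A_2→A_3: (-1)(-2) − (-9)(14) = 128
A_3→A_4: (-9)(-9) − (-15)(-2) = 51
A_4→A_5: (-15)(-6) − (8)(-9) = 162
A_5→A_6: (8)(-1) − (12)(-6) = 64
A_6→A_1: (12)(1) − (14)(-1) = 26
Σ = 628
Area = |Σ|/2 = 314.

314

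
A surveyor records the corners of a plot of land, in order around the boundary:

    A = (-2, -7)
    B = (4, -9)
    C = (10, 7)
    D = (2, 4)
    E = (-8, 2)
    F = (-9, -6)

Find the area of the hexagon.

Apply Gauss's area formula: 2A = Σ (x_i·y_{i+1} − x_{i+1}·y_i), indices taken mod 6.
Σ = (46) + (118) + (26) + (36) + (66) + (51) = 343
Area = |Σ|/2 = 171.5.

171.5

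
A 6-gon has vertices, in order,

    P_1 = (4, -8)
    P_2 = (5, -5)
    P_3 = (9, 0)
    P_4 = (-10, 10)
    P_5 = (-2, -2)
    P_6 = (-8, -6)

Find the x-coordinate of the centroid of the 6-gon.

Apply the surveyor's formula. First the cross-terms c_i = x_i·y_{i+1} − x_{i+1}·y_i:
  20, 45, 90, 40, -4, 88  ⇒  2A = 279, A = 139.5.
Then Σ (x_i + x_{i+1})·c_i = -72, so x̄ = -72 / (6·139.5) = -8/93.

-8/93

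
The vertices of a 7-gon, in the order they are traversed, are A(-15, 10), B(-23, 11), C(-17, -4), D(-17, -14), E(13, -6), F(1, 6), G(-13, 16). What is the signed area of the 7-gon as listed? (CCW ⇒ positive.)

543

Apply the shoelace formula: 2A = Σ (x_i·y_{i+1} − x_{i+1}·y_i), indices taken mod 7.
Σ = (65) + (279) + (170) + (284) + (84) + (94) + (110) = 1086
Signed area = Σ/2 = 543 (positive ⇒ counter-clockwise traversal).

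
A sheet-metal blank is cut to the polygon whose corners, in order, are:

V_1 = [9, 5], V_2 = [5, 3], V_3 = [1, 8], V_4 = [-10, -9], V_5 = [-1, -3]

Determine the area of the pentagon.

76.5

Σ = (2) + (37) + (71) + (21) + (22) = 153
Area = |Σ|/2 = 76.5.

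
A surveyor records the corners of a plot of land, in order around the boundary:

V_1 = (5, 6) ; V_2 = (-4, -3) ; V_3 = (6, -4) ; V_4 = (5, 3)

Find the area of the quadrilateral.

Σ = (9) + (34) + (38) + (15) = 96
Area = |Σ|/2 = 48.

48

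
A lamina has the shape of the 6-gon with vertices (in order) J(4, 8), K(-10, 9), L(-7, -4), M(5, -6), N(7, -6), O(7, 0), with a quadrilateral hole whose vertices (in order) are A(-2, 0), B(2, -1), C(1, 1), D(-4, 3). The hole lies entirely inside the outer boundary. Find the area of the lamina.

186.5

Outer boundary:
J→K: (4)(9) − (-10)(8) = 116
K→L: (-10)(-4) − (-7)(9) = 103
L→M: (-7)(-6) − (5)(-4) = 62
M→N: (5)(-6) − (7)(-6) = 12
N→O: (7)(0) − (7)(-6) = 42
O→J: (7)(8) − (4)(0) = 56
Σ = 391
Area = |Σ|/2 = 195.5.
Hole:
Apply the shoelace (surveyor's) formula: 2A = Σ (x_i·y_{i+1} − x_{i+1}·y_i), indices taken mod 4.
Σ = (2) + (3) + (7) + (6) = 18
Area = |Σ|/2 = 9.
Net area = 195.5 − 9 = 186.5.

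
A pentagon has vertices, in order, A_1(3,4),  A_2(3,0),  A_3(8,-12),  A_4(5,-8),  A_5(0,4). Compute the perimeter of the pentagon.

|A_1A_2| = √((0)² + (-4)²) = √16 = 4
|A_2A_3| = √((5)² + (-12)²) = √169 = 13
|A_3A_4| = √((-3)² + (4)²) = √25 = 5
|A_4A_5| = √((-5)² + (12)²) = √169 = 13
|A_5A_1| = √((3)² + (0)²) = √9 = 3
Perimeter = 4 + 13 + 5 + 13 + 3 = 38.

38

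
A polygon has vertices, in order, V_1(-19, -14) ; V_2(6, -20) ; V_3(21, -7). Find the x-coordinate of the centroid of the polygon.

Apply the surveyor's formula. First the cross-terms c_i = x_i·y_{i+1} − x_{i+1}·y_i:
  464, 378, -427  ⇒  2A = 415, A = 207.5.
Then Σ (x_i + x_{i+1})·c_i = 3320, so x̄ = 3320 / (6·207.5) = 8/3.

8/3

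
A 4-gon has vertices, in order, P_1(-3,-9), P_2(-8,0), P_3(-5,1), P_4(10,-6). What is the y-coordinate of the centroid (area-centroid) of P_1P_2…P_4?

-30/7

Apply the surveyor's formula. First the cross-terms c_i = x_i·y_{i+1} − x_{i+1}·y_i:
  -72, -8, 20, -108  ⇒  2A = -168, A = -84.
Then Σ (y_i + y_{i+1})·c_i = 2160, so ȳ = 2160 / (6·(-84)) = -30/7.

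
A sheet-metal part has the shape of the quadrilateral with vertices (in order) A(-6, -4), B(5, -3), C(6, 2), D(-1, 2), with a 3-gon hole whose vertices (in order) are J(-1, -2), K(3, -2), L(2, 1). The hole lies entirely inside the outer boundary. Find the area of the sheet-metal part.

42

Outer boundary:
Apply the shoelace (surveyor's) formula: 2A = Σ (x_i·y_{i+1} − x_{i+1}·y_i), indices taken mod 4.
Σ = (38) + (28) + (14) + (16) = 96
Area = |Σ|/2 = 48.
Hole:
Apply the surveyor's formula: 2A = Σ (x_i·y_{i+1} − x_{i+1}·y_i), indices taken mod 3.
J→K: (-1)(-2) − (3)(-2) = 8
K→L: (3)(1) − (2)(-2) = 7
L→J: (2)(-2) − (-1)(1) = -3
Σ = 12
Area = |Σ|/2 = 6.
Net area = 48 − 6 = 42.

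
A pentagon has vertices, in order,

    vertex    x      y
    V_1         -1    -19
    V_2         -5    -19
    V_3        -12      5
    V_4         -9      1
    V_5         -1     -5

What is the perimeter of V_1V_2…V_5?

|V_1V_2| = √((-4)² + (0)²) = √16 = 4
|V_2V_3| = √((-7)² + (24)²) = √625 = 25
|V_3V_4| = √((3)² + (-4)²) = √25 = 5
|V_4V_5| = √((8)² + (-6)²) = √100 = 10
|V_5V_1| = √((0)² + (-14)²) = √196 = 14
Perimeter = 4 + 25 + 5 + 10 + 14 = 58.

58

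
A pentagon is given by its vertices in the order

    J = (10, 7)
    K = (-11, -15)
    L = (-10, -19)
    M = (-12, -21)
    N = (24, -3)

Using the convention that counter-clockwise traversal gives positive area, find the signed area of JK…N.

J→K: (10)(-15) − (-11)(7) = -73
K→L: (-11)(-19) − (-10)(-15) = 59
L→M: (-10)(-21) − (-12)(-19) = -18
M→N: (-12)(-3) − (24)(-21) = 540
N→J: (24)(7) − (10)(-3) = 198
Σ = 706
Signed area = Σ/2 = 353 (positive ⇒ counter-clockwise traversal).

353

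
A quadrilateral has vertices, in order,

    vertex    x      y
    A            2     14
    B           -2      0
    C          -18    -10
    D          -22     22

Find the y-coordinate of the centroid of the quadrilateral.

Apply the shoelace formula. First the cross-terms c_i = x_i·y_{i+1} − x_{i+1}·y_i:
  28, 20, -616, -352  ⇒  2A = -920, A = -460.
Then Σ (y_i + y_{i+1})·c_i = -19872, so ȳ = -19872 / (6·(-460)) = 7.2.

7.2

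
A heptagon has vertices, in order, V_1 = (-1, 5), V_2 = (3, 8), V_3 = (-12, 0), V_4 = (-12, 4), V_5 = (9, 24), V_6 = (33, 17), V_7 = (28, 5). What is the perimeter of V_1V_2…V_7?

|V_1V_2| = √((4)² + (3)²) = √25 = 5
|V_2V_3| = √((-15)² + (-8)²) = √289 = 17
|V_3V_4| = √((0)² + (4)²) = √16 = 4
|V_4V_5| = √((21)² + (20)²) = √841 = 29
|V_5V_6| = √((24)² + (-7)²) = √625 = 25
|V_6V_7| = √((-5)² + (-12)²) = √169 = 13
|V_7V_1| = √((-29)² + (0)²) = √841 = 29
Perimeter = 5 + 17 + 4 + 29 + 25 + 13 + 29 = 122.

122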